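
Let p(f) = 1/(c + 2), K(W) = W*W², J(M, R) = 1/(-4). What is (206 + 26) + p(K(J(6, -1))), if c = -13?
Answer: 2551/11 ≈ 231.91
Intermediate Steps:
J(M, R) = -¼
K(W) = W³
p(f) = -1/11 (p(f) = 1/(-13 + 2) = 1/(-11) = -1/11)
(206 + 26) + p(K(J(6, -1))) = (206 + 26) - 1/11 = 232 - 1/11 = 2551/11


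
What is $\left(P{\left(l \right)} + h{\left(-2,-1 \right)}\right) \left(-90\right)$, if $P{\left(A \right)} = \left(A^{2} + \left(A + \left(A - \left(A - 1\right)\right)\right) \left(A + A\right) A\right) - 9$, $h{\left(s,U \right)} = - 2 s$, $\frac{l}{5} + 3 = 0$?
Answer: $547200$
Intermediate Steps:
$l = -15$ ($l = -15 + 5 \cdot 0 = -15 + 0 = -15$)
$P{\left(A \right)} = -9 + A^{2} + 2 A^{2} \left(1 + A\right)$ ($P{\left(A \right)} = \left(A^{2} + \left(A + \left(A - \left(-1 + A\right)\right)\right) 2 A A\right) - 9 = \left(A^{2} + \left(A + 1\right) 2 A A\right) - 9 = \left(A^{2} + \left(1 + A\right) 2 A A\right) - 9 = \left(A^{2} + 2 A \left(1 + A\right) A\right) - 9 = \left(A^{2} + 2 A^{2} \left(1 + A\right)\right) - 9 = -9 + A^{2} + 2 A^{2} \left(1 + A\right)$)
$\left(P{\left(l \right)} + h{\left(-2,-1 \right)}\right) \left(-90\right) = \left(\left(-9 + 2 \left(-15\right)^{3} + 3 \left(-15\right)^{2}\right) - -4\right) \left(-90\right) = \left(\left(-9 + 2 \left(-3375\right) + 3 \cdot 225\right) + 4\right) \left(-90\right) = \left(\left(-9 - 6750 + 675\right) + 4\right) \left(-90\right) = \left(-6084 + 4\right) \left(-90\right) = \left(-6080\right) \left(-90\right) = 547200$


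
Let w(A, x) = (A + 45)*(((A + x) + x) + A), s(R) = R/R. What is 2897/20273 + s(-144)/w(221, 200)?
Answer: 34150903/238978124 ≈ 0.14290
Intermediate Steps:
s(R) = 1
w(A, x) = (45 + A)*(2*A + 2*x) (w(A, x) = (45 + A)*((A + 2*x) + A) = (45 + A)*(2*A + 2*x))
2897/20273 + s(-144)/w(221, 200) = 2897/20273 + 1/(2*221² + 90*221 + 90*200 + 2*221*200) = 2897*(1/20273) + 1/(2*48841 + 19890 + 18000 + 88400) = 2897/20273 + 1/(97682 + 19890 + 18000 + 88400) = 2897/20273 + 1/223972 = 34150903/238978124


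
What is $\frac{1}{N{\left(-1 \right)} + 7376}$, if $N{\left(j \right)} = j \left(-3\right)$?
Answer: $\frac{1}{7379} \approx 0.00013552$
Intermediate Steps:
$N{\left(j \right)} = - 3 j$
$\frac{1}{N{\left(-1 \right)} + 7376} = \frac{1}{\left(-3\right) \left(-1\right) + 7376} = \frac{1}{3 + 7376} = \frac{1}{7379}$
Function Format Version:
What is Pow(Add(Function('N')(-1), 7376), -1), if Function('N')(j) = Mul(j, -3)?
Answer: Rational(1, 7379) ≈ 0.00013552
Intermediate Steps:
Function('N')(j) = Mul(-3, j)
Pow(Add(Function('N')(-1), 7376), -1) = Pow(Add(Mul(-3, -1), 7376), -1) = Pow(Add(3, 7376), -1) = Pow(7379, -1) = Rational(1, 7379)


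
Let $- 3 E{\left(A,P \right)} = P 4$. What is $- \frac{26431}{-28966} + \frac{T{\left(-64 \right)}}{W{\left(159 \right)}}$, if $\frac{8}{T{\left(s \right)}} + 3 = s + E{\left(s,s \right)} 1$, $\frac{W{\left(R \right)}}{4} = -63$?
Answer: $\frac{4352839}{4779390} \approx 0.91075$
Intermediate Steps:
$E{\left(A,P \right)} = - \frac{4 P}{3}$ ($E{\left(A,P \right)} = - \frac{P 4}{3} = - \frac{4 P}{3}$)
$W{\left(R \right)} = -252$ ($W{\left(R \right)} = 4 \left(-63\right) = -252$)
$T{\left(s \right)} = \frac{8}{-3 - \frac{s}{3}}$ ($T{\left(s \right)} = \frac{8}{-3 + \left(s + - \frac{4 s}{3} \cdot 1\right)} = \frac{8}{-3 + \left(s - \frac{4 s}{3}\right)} = \frac{8}{-3 - \frac{s}{3}}$)
$- \frac{26431}{-28966} + \frac{T{\left(-64 \right)}}{W{\left(159 \right)}} = - \frac{26431}{-28966} + \frac{\left(-24\right) \frac{1}{9 - 64}}{-252} = \left(-26431\right) \left(- \frac{1}{28966}\right) + - \frac{24}{-55} \left(- \frac{1}{252}\right) = \frac{26431}{28966} + \left(-24\right) \left(- \frac{1}{55}\right) \left(- \frac{1}{252}\right) = \frac{26431}{28966} + \frac{24}{55} \left(- \frac{1}{252}\right) = \frac{26431}{28966} - \frac{2}{1155} = \frac{4352839}{4779390}$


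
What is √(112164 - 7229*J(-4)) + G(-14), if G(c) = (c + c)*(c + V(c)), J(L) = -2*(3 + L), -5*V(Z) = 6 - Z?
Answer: 504 + 7*√1994 ≈ 816.58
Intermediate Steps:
V(Z) = -6/5 + Z/5 (V(Z) = -(6 - Z)/5 = -6/5 + Z/5)
J(L) = -6 - 2*L
G(c) = 2*c*(-6/5 + 6*c/5) (G(c) = (c + c)*(c + (-6/5 + c/5)) = (2*c)*(-6/5 + 6*c/5) = 2*c*(-6/5 + 6*c/5))
√(112164 - 7229*J(-4)) + G(-14) = √(112164 - 7229*(-6 - 2*(-4))) + (12/5)*(-14)*(-1 - 14) = √(112164 - 7229*(-6 + 8)) + (12/5)*(-14)*(-15) = √(112164 - 7229*2) + 504 = √(112164 - 14458) + 504 = √97706 + 504 = 7*√1994 + 504 = 504 + 7*√1994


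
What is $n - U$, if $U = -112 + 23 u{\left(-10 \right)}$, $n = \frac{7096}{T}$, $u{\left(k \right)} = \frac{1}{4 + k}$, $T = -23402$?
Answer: $\frac{8110907}{70206} \approx 115.53$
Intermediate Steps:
$n = - \frac{3548}{11701}$ ($n = \frac{7096}{-23402} = 7096 \left(- \frac{1}{23402}\right) = - \frac{3548}{11701} \approx -0.30322$)
$U = - \frac{695}{6}$ ($U = -112 + \frac{23}{4 - 10} = -112 + \frac{23}{-6} = -112 + 23 \left(- \frac{1}{6}\right) = -112 - \frac{23}{6} = - \frac{695}{6} \approx -115.83$)
$n - U = - \frac{3548}{11701} - - \frac{695}{6} = - \frac{3548}{11701} + \frac{695}{6} = \frac{8110907}{70206}$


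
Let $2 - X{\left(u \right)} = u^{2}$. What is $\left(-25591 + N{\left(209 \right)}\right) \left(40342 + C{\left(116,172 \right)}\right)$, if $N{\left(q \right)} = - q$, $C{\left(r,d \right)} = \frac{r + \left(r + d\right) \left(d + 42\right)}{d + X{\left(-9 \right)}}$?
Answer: $- \frac{32796564400}{31} \approx -1.058 \cdot 10^{9}$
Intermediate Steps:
$X{\left(u \right)} = 2 - u^{2}$
$C{\left(r,d \right)} = \frac{r + \left(42 + d\right) \left(d + r\right)}{-79 + d}$ ($C{\left(r,d \right)} = \frac{r + \left(r + d\right) \left(d + 42\right)}{d + \left(2 - \left(-9\right)^{2}\right)} = \frac{r + \left(d + r\right) \left(42 + d\right)}{d + \left(2 - 81\right)} = \frac{r + \left(42 + d\right) \left(d + r\right)}{d + \left(2 - 81\right)} = \frac{r + \left(42 + d\right) \left(d + r\right)}{d - 79} = \frac{r + \left(42 + d\right) \left(d + r\right)}{-79 + d}$)
$\left(-25591 + N{\left(209 \right)}\right) \left(40342 + C{\left(116,172 \right)}\right) = \left(-25591 - 209\right) \left(40342 + \frac{172^{2} + 42 \cdot 172 + 43 \cdot 116 + 172 \cdot 116}{-79 + 172}\right) = \left(-25591 - 209\right) \left(40342 + \frac{29584 + 7224 + 4988 + 19952}{93}\right) = - 25800 \left(40342 + \frac{1}{93} \cdot 61748\right) = - 25800 \left(40342 + \frac{61748}{93}\right) = \left(-25800\right) \frac{3813554}{93} = - \frac{32796564400}{31}$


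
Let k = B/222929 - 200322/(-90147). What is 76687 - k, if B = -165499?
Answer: 513700465963332/6698793521 ≈ 76686.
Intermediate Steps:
k = 9912781595/6698793521 (k = -165499/222929 - 200322/(-90147) = -165499*1/222929 - 200322*(-1/90147) = -165499/222929 + 66774/30049 = 9912781595/6698793521 ≈ 1.4798)
76687 - k = 76687 - 1*9912781595/6698793521 = 76687 - 9912781595/6698793521 = 513700465963332/6698793521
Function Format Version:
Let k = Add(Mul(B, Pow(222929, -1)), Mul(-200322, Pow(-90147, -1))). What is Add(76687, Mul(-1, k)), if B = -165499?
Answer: Rational(513700465963332, 6698793521) ≈ 76686.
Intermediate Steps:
k = Rational(9912781595, 6698793521) (k = Add(Mul(-165499, Pow(222929, -1)), Mul(-200322, Pow(-90147, -1))) = Add(Mul(-165499, Rational(1, 222929)), Mul(-200322, Rational(-1, 90147))) = Add(Rational(-165499, 222929), Rational(66774, 30049)) = Rational(9912781595, 6698793521) ≈ 1.4798)
Add(76687, Mul(-1, k)) = Add(76687, Mul(-1, Rational(9912781595, 6698793521))) = Add(76687, Rational(-9912781595, 6698793521)) = Rational(513700465963332, 6698793521)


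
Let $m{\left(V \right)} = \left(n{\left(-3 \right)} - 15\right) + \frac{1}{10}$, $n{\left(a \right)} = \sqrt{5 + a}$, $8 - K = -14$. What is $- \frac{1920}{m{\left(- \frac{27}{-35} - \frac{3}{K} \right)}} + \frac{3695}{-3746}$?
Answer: $\frac{10635263105}{82415746} + \frac{192000 \sqrt{2}}{22001} \approx 141.39$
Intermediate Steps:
$K = 22$ ($K = 8 - -14 = 8 + 14 = 22$)
$m{\left(V \right)} = - \frac{149}{10} + \sqrt{2}$ ($m{\left(V \right)} = \left(\sqrt{5 - 3} - 15\right) + \frac{1}{10} = \left(\sqrt{2} - 15\right) + \frac{1}{10} = \left(-15 + \sqrt{2}\right) + \frac{1}{10} = - \frac{149}{10} + \sqrt{2}$)
$- \frac{1920}{m{\left(- \frac{27}{-35} - \frac{3}{K} \right)}} + \frac{3695}{-3746} = - \frac{1920}{- \frac{149}{10} + \sqrt{2}} + \frac{3695}{-3746} = - \frac{1920}{- \frac{149}{10} + \sqrt{2}} + 3695 \left(- \frac{1}{3746}\right) = - \frac{1920}{- \frac{149}{10} + \sqrt{2}} - \frac{3695}{3746} = - \frac{3695}{3746} - \frac{1920}{- \frac{149}{10} + \sqrt{2}}$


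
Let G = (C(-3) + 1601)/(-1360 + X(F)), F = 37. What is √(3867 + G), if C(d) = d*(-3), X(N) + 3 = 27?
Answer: √431252617/334 ≈ 62.176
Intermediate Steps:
X(N) = 24 (X(N) = -3 + 27 = 24)
C(d) = -3*d
G = -805/668 (G = (-3*(-3) + 1601)/(-1360 + 24) = (9 + 1601)/(-1336) = 1610*(-1/1336) = -805/668 ≈ -1.2051)
√(3867 + G) = √(3867 - 805/668) = √(2582351/668) = √431252617/334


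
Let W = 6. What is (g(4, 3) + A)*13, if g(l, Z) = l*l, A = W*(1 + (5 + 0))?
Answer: 676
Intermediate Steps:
A = 36 (A = 6*(1 + (5 + 0)) = 6*(1 + 5) = 6*6 = 36)
g(l, Z) = l**2
(g(4, 3) + A)*13 = (4**2 + 36)*13 = (16 + 36)*13 = 52*13 = 676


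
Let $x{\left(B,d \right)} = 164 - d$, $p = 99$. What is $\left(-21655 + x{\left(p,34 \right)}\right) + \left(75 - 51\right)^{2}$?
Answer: $-20949$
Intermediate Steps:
$\left(-21655 + x{\left(p,34 \right)}\right) + \left(75 - 51\right)^{2} = \left(-21655 + \left(164 - 34\right)\right) + \left(75 - 51\right)^{2} = \left(-21655 + \left(164 - 34\right)\right) + 24^{2} = \left(-21655 + 130\right) + 576 = -21525 + 576 = -20949$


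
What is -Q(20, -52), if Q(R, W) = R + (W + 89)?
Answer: -57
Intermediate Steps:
Q(R, W) = 89 + R + W (Q(R, W) = R + (89 + W) = 89 + R + W)
-Q(20, -52) = -(89 + 20 - 52) = -1*57 = -57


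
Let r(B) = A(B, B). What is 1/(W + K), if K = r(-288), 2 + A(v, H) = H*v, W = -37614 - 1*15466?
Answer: 1/29862 ≈ 3.3487e-5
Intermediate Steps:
W = -53080 (W = -37614 - 15466 = -53080)
A(v, H) = -2 + H*v
r(B) = -2 + B**2 (r(B) = -2 + B*B = -2 + B**2)
K = 82942 (K = -2 + (-288)**2 = -2 + 82944 = 82942)
1/(W + K) = 1/(-53080 + 82942) = 1/29862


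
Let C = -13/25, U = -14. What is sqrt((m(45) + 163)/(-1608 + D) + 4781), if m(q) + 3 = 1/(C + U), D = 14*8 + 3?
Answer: 2*sqrt(2901325912899)/49269 ≈ 69.144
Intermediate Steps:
D = 115 (D = 112 + 3 = 115)
C = -13/25 (C = -13*1/25 = -13/25 ≈ -0.52000)
m(q) = -1114/363 (m(q) = -3 + 1/(-13/25 - 14) = -3 + 1/(-363/25) = -3 - 25/363 = -1114/363)
sqrt((m(45) + 163)/(-1608 + D) + 4781) = sqrt((-1114/363 + 163)/(-1608 + 115) + 4781) = sqrt((58055/363)/(-1493) + 4781) = sqrt((58055/363)*(-1/1493) + 4781) = sqrt(-58055/541959 + 4781) = sqrt(2591047924/541959) = 2*sqrt(2901325912899)/49269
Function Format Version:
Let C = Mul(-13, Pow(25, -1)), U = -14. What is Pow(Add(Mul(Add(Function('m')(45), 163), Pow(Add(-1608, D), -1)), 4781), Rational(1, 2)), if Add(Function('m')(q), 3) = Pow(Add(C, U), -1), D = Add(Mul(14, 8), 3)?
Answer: Mul(Rational(2, 49269), Pow(2901325912899, Rational(1, 2))) ≈ 69.144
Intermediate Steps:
D = 115 (D = Add(112, 3) = 115)
C = Rational(-13, 25) (C = Mul(-13, Rational(1, 25)) = Rational(-13, 25) ≈ -0.52000)
Function('m')(q) = Rational(-1114, 363) (Function('m')(q) = Add(-3, Pow(Add(Rational(-13, 25), -14), -1)) = Add(-3, Pow(Rational(-363, 25), -1)) = Add(-3, Rational(-25, 363)) = Rational(-1114, 363))
Pow(Add(Mul(Add(Function('m')(45), 163), Pow(Add(-1608, D), -1)), 4781), Rational(1, 2)) = Pow(Add(Mul(Add(Rational(-1114, 363), 163), Pow(Add(-1608, 115), -1)), 4781), Rational(1, 2)) = Pow(Add(Mul(Rational(58055, 363), Pow(-1493, -1)), 4781), Rational(1, 2)) = Pow(Add(Mul(Rational(58055, 363), Rational(-1, 1493)), 4781), Rational(1, 2)) = Pow(Add(Rational(-58055, 541959), 4781), Rational(1, 2)) = Pow(Rational(2591047924, 541959), Rational(1, 2)) = Mul(Rational(2, 49269), Pow(2901325912899, Rational(1, 2)))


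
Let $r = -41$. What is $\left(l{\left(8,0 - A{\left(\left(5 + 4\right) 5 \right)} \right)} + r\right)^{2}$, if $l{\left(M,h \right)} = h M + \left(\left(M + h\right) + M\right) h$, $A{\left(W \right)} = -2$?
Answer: $121$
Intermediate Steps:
$l{\left(M,h \right)} = M h + h \left(h + 2 M\right)$ ($l{\left(M,h \right)} = M h + \left(h + 2 M\right) h = M h + h \left(h + 2 M\right)$)
$\left(l{\left(8,0 - A{\left(\left(5 + 4\right) 5 \right)} \right)} + r\right)^{2} = \left(\left(0 - -2\right) \left(\left(0 - -2\right) + 3 \cdot 8\right) - 41\right)^{2} = \left(\left(0 + 2\right) \left(\left(0 + 2\right) + 24\right) - 41\right)^{2} = \left(2 \left(2 + 24\right) - 41\right)^{2} = \left(2 \cdot 26 - 41\right)^{2} = \left(52 - 41\right)^{2} = 11^{2} = 121$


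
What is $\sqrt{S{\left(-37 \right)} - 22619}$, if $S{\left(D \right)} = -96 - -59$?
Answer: $8 i \sqrt{354} \approx 150.52 i$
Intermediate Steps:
$S{\left(D \right)} = -37$ ($S{\left(D \right)} = -96 + 59 = -37$)
$\sqrt{S{\left(-37 \right)} - 22619} = \sqrt{-37 - 22619} = \sqrt{-22656} = 8 i \sqrt{354}$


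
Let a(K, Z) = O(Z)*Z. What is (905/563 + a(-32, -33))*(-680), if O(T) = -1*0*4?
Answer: -615400/563 ≈ -1093.1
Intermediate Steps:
O(T) = 0 (O(T) = 0*4 = 0)
a(K, Z) = 0 (a(K, Z) = 0*Z = 0)
(905/563 + a(-32, -33))*(-680) = (905/563 + 0)*(-680) = (905/563)*(-680) = -615400/563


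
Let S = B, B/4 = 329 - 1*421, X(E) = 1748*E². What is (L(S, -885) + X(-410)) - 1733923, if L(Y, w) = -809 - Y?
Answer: 292104436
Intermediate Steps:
B = -368 (B = 4*(329 - 1*421) = 4*(329 - 421) = 4*(-92) = -368)
S = -368
(L(S, -885) + X(-410)) - 1733923 = ((-809 - 1*(-368)) + 1748*(-410)²) - 1733923 = ((-809 + 368) + 1748*168100) - 1733923 = (-441 + 293838800) - 1733923 = 293838359 - 1733923 = 292104436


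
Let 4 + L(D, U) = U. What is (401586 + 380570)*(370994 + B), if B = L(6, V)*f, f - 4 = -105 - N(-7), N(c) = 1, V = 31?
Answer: 288021125440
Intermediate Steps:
L(D, U) = -4 + U
f = -102 (f = 4 + (-105 - 1*1) = 4 + (-105 - 1) = 4 - 106 = -102)
B = -2754 (B = (-4 + 31)*(-102) = 27*(-102) = -2754)
(401586 + 380570)*(370994 + B) = (401586 + 380570)*(370994 - 2754) = 782156*368240 = 288021125440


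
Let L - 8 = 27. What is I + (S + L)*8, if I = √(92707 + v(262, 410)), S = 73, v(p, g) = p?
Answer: 864 + √92969 ≈ 1168.9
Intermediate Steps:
L = 35 (L = 8 + 27 = 35)
I = √92969 (I = √(92707 + 262) = √92969 ≈ 304.91)
I + (S + L)*8 = √92969 + (73 + 35)*8 = √92969 + 108*8 = √92969 + 864 = 864 + √92969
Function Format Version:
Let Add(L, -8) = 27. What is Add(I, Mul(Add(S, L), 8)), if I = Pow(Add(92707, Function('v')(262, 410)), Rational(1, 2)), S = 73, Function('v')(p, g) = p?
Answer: Add(864, Pow(92969, Rational(1, 2))) ≈ 1168.9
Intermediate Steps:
L = 35 (L = Add(8, 27) = 35)
I = Pow(92969, Rational(1, 2)) (I = Pow(Add(92707, 262), Rational(1, 2)) = Pow(92969, Rational(1, 2)) ≈ 304.91)
Add(I, Mul(Add(S, L), 8)) = Add(Pow(92969, Rational(1, 2)), Mul(Add(73, 35), 8)) = Add(Pow(92969, Rational(1, 2)), Mul(108, 8)) = Add(Pow(92969, Rational(1, 2)), 864) = Add(864, Pow(92969, Rational(1, 2)))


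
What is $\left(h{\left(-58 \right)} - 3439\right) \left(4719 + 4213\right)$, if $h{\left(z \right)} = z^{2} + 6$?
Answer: $-616308$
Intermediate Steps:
$h{\left(z \right)} = 6 + z^{2}$
$\left(h{\left(-58 \right)} - 3439\right) \left(4719 + 4213\right) = \left(\left(6 + \left(-58\right)^{2}\right) - 3439\right) \left(4719 + 4213\right) = \left(\left(6 + 3364\right) - 3439\right) 8932 = \left(3370 - 3439\right) 8932 = \left(-69\right) 8932 = -616308$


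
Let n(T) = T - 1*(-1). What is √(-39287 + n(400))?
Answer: I*√38886 ≈ 197.2*I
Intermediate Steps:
n(T) = 1 + T (n(T) = T + 1 = 1 + T)
√(-39287 + n(400)) = √(-39287 + (1 + 400)) = √(-39287 + 401) = √(-38886) = I*√38886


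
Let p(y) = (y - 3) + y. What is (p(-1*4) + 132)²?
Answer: 14641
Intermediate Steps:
p(y) = -3 + 2*y (p(y) = (-3 + y) + y = -3 + 2*y)
(p(-1*4) + 132)² = ((-3 + 2*(-1*4)) + 132)² = ((-3 + 2*(-4)) + 132)² = ((-3 - 8) + 132)² = (-11 + 132)² = 121² = 14641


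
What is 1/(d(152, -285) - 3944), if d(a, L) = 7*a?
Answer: -1/2880 ≈ -0.00034722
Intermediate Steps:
1/(d(152, -285) - 3944) = 1/(7*152 - 3944) = 1/(1064 - 3944) = 1/(-2880) = -1/2880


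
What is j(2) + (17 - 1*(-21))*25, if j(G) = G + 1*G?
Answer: 954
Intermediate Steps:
j(G) = 2*G (j(G) = G + G = 2*G)
j(2) + (17 - 1*(-21))*25 = 2*2 + (17 - 1*(-21))*25 = 4 + (17 + 21)*25 = 4 + 38*25 = 4 + 950 = 954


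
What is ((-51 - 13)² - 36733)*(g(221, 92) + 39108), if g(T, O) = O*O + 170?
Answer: -1558155654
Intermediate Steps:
g(T, O) = 170 + O² (g(T, O) = O² + 170 = 170 + O²)
((-51 - 13)² - 36733)*(g(221, 92) + 39108) = ((-51 - 13)² - 36733)*((170 + 92²) + 39108) = ((-64)² - 36733)*((170 + 8464) + 39108) = (4096 - 36733)*(8634 + 39108) = -32637*47742 = -1558155654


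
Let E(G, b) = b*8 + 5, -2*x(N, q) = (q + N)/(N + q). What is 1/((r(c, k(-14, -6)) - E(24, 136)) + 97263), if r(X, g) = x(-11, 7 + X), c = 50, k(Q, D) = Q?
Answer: 2/192339 ≈ 1.0398e-5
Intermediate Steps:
x(N, q) = -½ (x(N, q) = -(q + N)/(2*(N + q)) = -(N + q)/(2*(N + q)) = -½*1 = -½)
r(X, g) = -½
E(G, b) = 5 + 8*b (E(G, b) = 8*b + 5 = 5 + 8*b)
1/((r(c, k(-14, -6)) - E(24, 136)) + 97263) = 1/((-½ - (5 + 8*136)) + 97263) = 1/((-½ - (5 + 1088)) + 97263) = 1/((-½ - 1*1093) + 97263) = 1/((-½ - 1093) + 97263) = 1/(-2187/2 + 97263) = 1/(192339/2) = 2/192339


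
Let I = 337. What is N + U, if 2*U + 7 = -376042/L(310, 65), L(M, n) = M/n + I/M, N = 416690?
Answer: 18152986913/47202 ≈ 3.8458e+5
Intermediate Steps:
L(M, n) = 337/M + M/n (L(M, n) = M/n + 337/M = 337/M + M/n)
U = -1515614467/47202 (U = -7/2 + (-376042/(337/310 + 310/65))/2 = -7/2 + (-376042/(337*(1/310) + 310*(1/65)))/2 = -7/2 + (-376042/(337/310 + 62/13))/2 = -7/2 + (-376042/23601/4030)/2 = -7/2 + (-376042*4030/23601)/2 = -7/2 + (½)*(-1515449260/23601) = -7/2 - 757724630/23601 = -1515614467/47202 ≈ -32109.)
N + U = 416690 - 1515614467/47202 = 18152986913/47202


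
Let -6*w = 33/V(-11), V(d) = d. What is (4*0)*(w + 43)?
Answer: 0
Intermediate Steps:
w = 1/2 (w = -11/(2*(-11)) = -11*(-1)/(2*11) = -1/6*(-3) = 1/2 ≈ 0.50000)
(4*0)*(w + 43) = (4*0)*(1/2 + 43) = 0*(87/2) = 0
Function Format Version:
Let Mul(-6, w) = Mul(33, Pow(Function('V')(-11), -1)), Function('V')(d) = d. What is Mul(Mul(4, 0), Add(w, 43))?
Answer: 0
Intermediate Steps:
w = Rational(1, 2) (w = Mul(Rational(-1, 6), Mul(33, Pow(-11, -1))) = Mul(Rational(-1, 6), Mul(33, Rational(-1, 11))) = Mul(Rational(-1, 6), -3) = Rational(1, 2) ≈ 0.50000)
Mul(Mul(4, 0), Add(w, 43)) = Mul(Mul(4, 0), Add(Rational(1, 2), 43)) = Mul(0, Rational(87, 2)) = 0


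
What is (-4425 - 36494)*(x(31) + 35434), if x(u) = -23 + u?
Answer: -1450251198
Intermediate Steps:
(-4425 - 36494)*(x(31) + 35434) = (-4425 - 36494)*((-23 + 31) + 35434) = -40919*(8 + 35434) = -40919*35442 = -1450251198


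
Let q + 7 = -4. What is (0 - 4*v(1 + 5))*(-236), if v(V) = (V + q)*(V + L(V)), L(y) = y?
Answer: -56640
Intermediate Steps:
q = -11 (q = -7 - 4 = -11)
v(V) = 2*V*(-11 + V) (v(V) = (V - 11)*(V + V) = (-11 + V)*(2*V) = 2*V*(-11 + V))
(0 - 4*v(1 + 5))*(-236) = (0 - 8*(1 + 5)*(-11 + (1 + 5)))*(-236) = (0 - 8*6*(-11 + 6))*(-236) = (0 - 8*6*(-5))*(-236) = (0 - 4*(-60))*(-236) = (0 + 240)*(-236) = 240*(-236) = -56640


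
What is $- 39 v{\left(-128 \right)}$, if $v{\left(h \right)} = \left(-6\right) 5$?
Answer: $1170$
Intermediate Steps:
$v{\left(h \right)} = -30$
$- 39 v{\left(-128 \right)} = \left(-39\right) \left(-30\right) = 1170$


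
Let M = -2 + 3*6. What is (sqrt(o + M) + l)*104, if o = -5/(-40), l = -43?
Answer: -4472 + 26*sqrt(258) ≈ -4054.4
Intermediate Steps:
M = 16 (M = -2 + 18 = 16)
o = 1/8 (o = -5*(-1/40) = 1/8 ≈ 0.12500)
(sqrt(o + M) + l)*104 = (sqrt(1/8 + 16) - 43)*104 = (sqrt(129/8) - 43)*104 = (sqrt(258)/4 - 43)*104 = (-43 + sqrt(258)/4)*104 = -4472 + 26*sqrt(258)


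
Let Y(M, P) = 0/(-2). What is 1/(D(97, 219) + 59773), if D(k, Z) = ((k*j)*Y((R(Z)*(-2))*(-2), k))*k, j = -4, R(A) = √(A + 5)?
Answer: 1/59773 ≈ 1.6730e-5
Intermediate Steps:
R(A) = √(5 + A)
Y(M, P) = 0 (Y(M, P) = 0*(-½) = 0)
D(k, Z) = 0 (D(k, Z) = ((k*(-4))*0)*k = (-4*k*0)*k = 0*k = 0)
1/(D(97, 219) + 59773) = 1/(0 + 59773) = 1/59773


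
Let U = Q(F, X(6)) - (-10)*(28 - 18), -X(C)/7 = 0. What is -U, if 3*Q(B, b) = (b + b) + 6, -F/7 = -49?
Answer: -102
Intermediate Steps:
F = 343 (F = -7*(-49) = 343)
X(C) = 0 (X(C) = -7*0 = 0)
Q(B, b) = 2 + 2*b/3 (Q(B, b) = ((b + b) + 6)/3 = (2*b + 6)/3 = (6 + 2*b)/3 = 2 + 2*b/3)
U = 102 (U = (2 + (⅔)*0) - (-10)*(28 - 18) = (2 + 0) - (-10)*10 = 2 - 1*(-100) = 2 + 100 = 102)
-U = -1*102 = -102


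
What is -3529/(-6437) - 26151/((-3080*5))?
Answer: 222680587/99129800 ≈ 2.2464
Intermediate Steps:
-3529/(-6437) - 26151/((-3080*5)) = -3529*(-1/6437) - 26151/(-15400) = 3529/6437 - 26151*(-1/15400) = 3529/6437 + 26151/15400 = 222680587/99129800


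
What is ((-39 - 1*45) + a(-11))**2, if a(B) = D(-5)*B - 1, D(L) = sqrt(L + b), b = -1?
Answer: 6499 + 1870*I*sqrt(6) ≈ 6499.0 + 4580.5*I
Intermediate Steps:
D(L) = sqrt(-1 + L) (D(L) = sqrt(L - 1) = sqrt(-1 + L))
a(B) = -1 + I*B*sqrt(6) (a(B) = sqrt(-1 - 5)*B - 1 = sqrt(-6)*B - 1 = (I*sqrt(6))*B - 1 = I*B*sqrt(6) - 1 = -1 + I*B*sqrt(6))
((-39 - 1*45) + a(-11))**2 = ((-39 - 1*45) + (-1 + I*(-11)*sqrt(6)))**2 = ((-39 - 45) + (-1 - 11*I*sqrt(6)))**2 = (-84 + (-1 - 11*I*sqrt(6)))**2 = (-85 - 11*I*sqrt(6))**2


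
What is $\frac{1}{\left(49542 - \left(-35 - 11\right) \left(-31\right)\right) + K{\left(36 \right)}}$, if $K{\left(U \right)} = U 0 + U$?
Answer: $\frac{1}{48152} \approx 2.0768 \cdot 10^{-5}$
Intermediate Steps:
$K{\left(U \right)} = U$ ($K{\left(U \right)} = 0 + U = U$)
$\frac{1}{\left(49542 - \left(-35 - 11\right) \left(-31\right)\right) + K{\left(36 \right)}} = \frac{1}{\left(49542 - \left(-35 - 11\right) \left(-31\right)\right) + 36} = \frac{1}{\left(49542 - \left(-46\right) \left(-31\right)\right) + 36} = \frac{1}{\left(49542 - 1426\right) + 36} = \frac{1}{48116 + 36} = \frac{1}{48152}$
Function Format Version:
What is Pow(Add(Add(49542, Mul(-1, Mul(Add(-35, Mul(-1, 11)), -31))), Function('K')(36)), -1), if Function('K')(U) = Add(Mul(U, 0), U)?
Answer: Rational(1, 48152) ≈ 2.0768e-5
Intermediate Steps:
Function('K')(U) = U (Function('K')(U) = Add(0, U) = U)
Pow(Add(Add(49542, Mul(-1, Mul(Add(-35, Mul(-1, 11)), -31))), Function('K')(36)), -1) = Pow(Add(Add(49542, Mul(-1, Mul(Add(-35, Mul(-1, 11)), -31))), 36), -1) = Pow(Add(Add(49542, Mul(-1, Mul(Add(-35, -11), -31))), 36), -1) = Pow(Add(Add(49542, Mul(-1, Mul(-46, -31))), 36), -1) = Pow(Add(Add(49542, Mul(-1, 1426)), 36), -1) = Pow(Add(Add(49542, -1426), 36), -1) = Pow(Add(48116, 36), -1) = Pow(48152, -1) = Rational(1, 48152)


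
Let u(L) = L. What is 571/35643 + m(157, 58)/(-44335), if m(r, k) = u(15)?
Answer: 4956128/316046481 ≈ 0.015682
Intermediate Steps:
m(r, k) = 15
571/35643 + m(157, 58)/(-44335) = 571/35643 + 15/(-44335) = 571*(1/35643) + 15*(-1/44335) = 571/35643 - 3/8867 = 4956128/316046481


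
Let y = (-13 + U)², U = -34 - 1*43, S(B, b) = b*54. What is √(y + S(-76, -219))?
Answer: 9*I*√46 ≈ 61.041*I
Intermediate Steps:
S(B, b) = 54*b
U = -77 (U = -34 - 43 = -77)
y = 8100 (y = (-13 - 77)² = (-90)² = 8100)
√(y + S(-76, -219)) = √(8100 + 54*(-219)) = √(8100 - 11826) = √(-3726) = 9*I*√46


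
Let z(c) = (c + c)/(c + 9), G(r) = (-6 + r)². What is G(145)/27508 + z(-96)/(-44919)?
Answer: 1094206933/1557970596 ≈ 0.70233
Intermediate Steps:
z(c) = 2*c/(9 + c) (z(c) = (2*c)/(9 + c) = 2*c/(9 + c))
G(145)/27508 + z(-96)/(-44919) = (-6 + 145)²/27508 + (2*(-96)/(9 - 96))/(-44919) = 139²*(1/27508) + (2*(-96)/(-87))*(-1/44919) = 19321*(1/27508) + (2*(-96)*(-1/87))*(-1/44919) = 19321/27508 + (64/29)*(-1/44919) = 19321/27508 - 64/1302651 = 1094206933/1557970596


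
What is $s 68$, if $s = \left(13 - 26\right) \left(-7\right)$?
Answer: $6188$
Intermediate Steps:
$s = 91$ ($s = \left(-13\right) \left(-7\right) = 91$)
$s 68 = 91 \cdot 68 = 6188$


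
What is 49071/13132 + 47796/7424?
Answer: 61997511/6093248 ≈ 10.175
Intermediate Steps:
49071/13132 + 47796/7424 = 49071*(1/13132) + 47796*(1/7424) = 49071/13132 + 11949/1856 = 61997511/6093248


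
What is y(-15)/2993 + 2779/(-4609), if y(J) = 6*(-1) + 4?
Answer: -8326765/13794737 ≈ -0.60362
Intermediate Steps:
y(J) = -2 (y(J) = -6 + 4 = -2)
y(-15)/2993 + 2779/(-4609) = -2/2993 + 2779/(-4609) = -2*1/2993 + 2779*(-1/4609) = -2/2993 - 2779/4609 = -8326765/13794737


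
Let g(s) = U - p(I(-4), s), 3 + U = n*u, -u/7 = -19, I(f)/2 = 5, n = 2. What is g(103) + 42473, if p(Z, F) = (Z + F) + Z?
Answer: 42613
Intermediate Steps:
I(f) = 10 (I(f) = 2*5 = 10)
p(Z, F) = F + 2*Z (p(Z, F) = (F + Z) + Z = F + 2*Z)
u = 133 (u = -7*(-19) = 133)
U = 263 (U = -3 + 2*133 = -3 + 266 = 263)
g(s) = 243 - s (g(s) = 263 - (s + 2*10) = 263 - (s + 20) = 263 - (20 + s) = 263 + (-20 - s) = 243 - s)
g(103) + 42473 = (243 - 1*103) + 42473 = (243 - 103) + 42473 = 140 + 42473 = 42613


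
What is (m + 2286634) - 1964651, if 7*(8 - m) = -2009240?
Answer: 4263177/7 ≈ 6.0903e+5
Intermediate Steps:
m = 2009296/7 (m = 8 - ⅐*(-2009240) = 8 + 2009240/7 = 2009296/7 ≈ 2.8704e+5)
(m + 2286634) - 1964651 = (2009296/7 + 2286634) - 1964651 = 18015734/7 - 1964651 = 4263177/7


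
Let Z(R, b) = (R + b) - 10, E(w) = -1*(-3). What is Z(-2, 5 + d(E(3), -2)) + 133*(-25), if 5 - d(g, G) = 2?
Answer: -3329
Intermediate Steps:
E(w) = 3
d(g, G) = 3 (d(g, G) = 5 - 1*2 = 5 - 2 = 3)
Z(R, b) = -10 + R + b
Z(-2, 5 + d(E(3), -2)) + 133*(-25) = (-10 - 2 + (5 + 3)) + 133*(-25) = (-10 - 2 + 8) - 3325 = -4 - 3325 = -3329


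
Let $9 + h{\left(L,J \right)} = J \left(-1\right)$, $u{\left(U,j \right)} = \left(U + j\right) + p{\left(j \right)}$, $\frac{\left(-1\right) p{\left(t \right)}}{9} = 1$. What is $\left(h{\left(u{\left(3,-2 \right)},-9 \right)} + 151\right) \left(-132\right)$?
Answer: $-19932$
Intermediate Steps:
$p{\left(t \right)} = -9$ ($p{\left(t \right)} = \left(-9\right) 1 = -9$)
$u{\left(U,j \right)} = -9 + U + j$ ($u{\left(U,j \right)} = \left(U + j\right) - 9 = -9 + U + j$)
$h{\left(L,J \right)} = -9 - J$ ($h{\left(L,J \right)} = -9 + J \left(-1\right) = -9 - J$)
$\left(h{\left(u{\left(3,-2 \right)},-9 \right)} + 151\right) \left(-132\right) = \left(\left(-9 - -9\right) + 151\right) \left(-132\right) = \left(\left(-9 + 9\right) + 151\right) \left(-132\right) = \left(0 + 151\right) \left(-132\right) = 151 \left(-132\right) = -19932$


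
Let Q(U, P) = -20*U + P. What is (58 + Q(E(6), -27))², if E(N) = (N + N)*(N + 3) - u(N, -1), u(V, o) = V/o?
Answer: 5058001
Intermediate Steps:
E(N) = N + 2*N*(3 + N) (E(N) = (N + N)*(N + 3) - N/(-1) = (2*N)*(3 + N) - N*(-1) = 2*N*(3 + N) - (-1)*N = 2*N*(3 + N) + N = N + 2*N*(3 + N))
Q(U, P) = P - 20*U
(58 + Q(E(6), -27))² = (58 + (-27 - 120*(7 + 2*6)))² = (58 + (-27 - 120*(7 + 12)))² = (58 + (-27 - 120*19))² = (58 + (-27 - 20*114))² = (58 + (-27 - 2280))² = (58 - 2307)² = (-2249)² = 5058001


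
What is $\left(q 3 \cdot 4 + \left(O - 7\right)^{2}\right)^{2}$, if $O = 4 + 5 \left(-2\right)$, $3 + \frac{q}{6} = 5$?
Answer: $97969$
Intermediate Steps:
$q = 12$ ($q = -18 + 6 \cdot 5 = -18 + 30 = 12$)
$O = -6$ ($O = 4 - 10 = -6$)
$\left(q 3 \cdot 4 + \left(O - 7\right)^{2}\right)^{2} = \left(12 \cdot 3 \cdot 4 + \left(-6 - 7\right)^{2}\right)^{2} = \left(36 \cdot 4 + \left(-13\right)^{2}\right)^{2} = \left(144 + 169\right)^{2} = 313^{2} = 97969$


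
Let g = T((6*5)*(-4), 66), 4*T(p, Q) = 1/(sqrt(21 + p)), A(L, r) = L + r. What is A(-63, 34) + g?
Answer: -29 - I*sqrt(11)/132 ≈ -29.0 - 0.025126*I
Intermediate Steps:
T(p, Q) = 1/(4*sqrt(21 + p)) (T(p, Q) = 1/(4*(sqrt(21 + p))) = 1/(4*sqrt(21 + p)))
g = -I*sqrt(11)/132 (g = 1/(4*sqrt(21 + (6*5)*(-4))) = 1/(4*sqrt(21 + 30*(-4))) = 1/(4*sqrt(21 - 120)) = 1/(4*sqrt(-99)) = (-I*sqrt(11)/33)/4 = -I*sqrt(11)/132 ≈ -0.025126*I)
A(-63, 34) + g = (-63 + 34) - I*sqrt(11)/132 = -29 - I*sqrt(11)/132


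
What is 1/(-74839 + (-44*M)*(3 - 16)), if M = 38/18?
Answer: -9/662683 ≈ -1.3581e-5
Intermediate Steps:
M = 19/9 (M = 38*(1/18) = 19/9 ≈ 2.1111)
1/(-74839 + (-44*M)*(3 - 16)) = 1/(-74839 + (-44*19/9)*(3 - 16)) = 1/(-74839 - 836/9*(-13)) = 1/(-74839 + 10868/9) = 1/(-662683/9) = -9/662683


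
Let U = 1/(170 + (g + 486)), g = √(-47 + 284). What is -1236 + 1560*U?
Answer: -530579004/430099 - 1560*√237/430099 ≈ -1233.7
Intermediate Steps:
g = √237 ≈ 15.395
U = 1/(656 + √237) (U = 1/(170 + (√237 + 486)) = 1/(170 + (486 + √237)) = 1/(656 + √237) ≈ 0.0014894)
-1236 + 1560*U = -1236 + 1560*(656/430099 - √237/430099) = -1236 + (1023360/430099 - 1560*√237/430099) = -530579004/430099 - 1560*√237/430099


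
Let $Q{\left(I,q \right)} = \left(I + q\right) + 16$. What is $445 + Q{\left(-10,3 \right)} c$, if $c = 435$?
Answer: $4360$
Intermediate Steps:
$Q{\left(I,q \right)} = 16 + I + q$
$445 + Q{\left(-10,3 \right)} c = 445 + \left(16 - 10 + 3\right) 435 = 445 + 9 \cdot 435 = 445 + 3915 = 4360$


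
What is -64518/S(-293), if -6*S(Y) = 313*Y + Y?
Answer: -193554/46001 ≈ -4.2076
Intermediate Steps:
S(Y) = -157*Y/3 (S(Y) = -(313*Y + Y)/6 = -157*Y/3)
-64518/S(-293) = -64518/((-157/3*(-293))) = -64518/46001/3 = -64518*3/46001 = -193554/46001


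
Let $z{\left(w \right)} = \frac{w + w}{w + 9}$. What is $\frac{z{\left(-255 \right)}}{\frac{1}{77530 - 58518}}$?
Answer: $\frac{1616020}{41} \approx 39415.0$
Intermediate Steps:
$z{\left(w \right)} = \frac{2 w}{9 + w}$
$\frac{z{\left(-255 \right)}}{\frac{1}{77530 - 58518}} = \frac{2 \left(-255\right) \frac{1}{9 - 255}}{\frac{1}{77530 - 58518}} = \frac{2 \left(-255\right) \frac{1}{-246}}{\frac{1}{19012}} = 2 \left(-255\right) \left(- \frac{1}{246}\right) \frac{1}{\frac{1}{19012}} = \frac{85}{41} \cdot 19012 = \frac{1616020}{41}$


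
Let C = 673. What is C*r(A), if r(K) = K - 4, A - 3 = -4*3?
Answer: -8749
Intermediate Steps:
A = -9 (A = 3 - 4*3 = 3 - 12 = -9)
r(K) = -4 + K
C*r(A) = 673*(-4 - 9) = 673*(-13) = -8749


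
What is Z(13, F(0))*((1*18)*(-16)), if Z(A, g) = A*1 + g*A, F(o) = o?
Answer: -3744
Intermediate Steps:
Z(A, g) = A + A*g
Z(13, F(0))*((1*18)*(-16)) = (13*(1 + 0))*((1*18)*(-16)) = (13*1)*(18*(-16)) = 13*(-288) = -3744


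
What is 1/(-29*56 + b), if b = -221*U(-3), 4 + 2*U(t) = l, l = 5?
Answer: -2/3469 ≈ -0.00057654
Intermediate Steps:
U(t) = ½ (U(t) = -2 + (½)*5 = -2 + 5/2 = ½)
b = -221/2 (b = -221*½ = -221/2 ≈ -110.50)
1/(-29*56 + b) = 1/(-29*56 - 221/2) = 1/(-1624 - 221/2) = 1/(-3469/2) = -2/3469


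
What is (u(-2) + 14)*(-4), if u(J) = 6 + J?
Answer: -72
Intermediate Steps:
(u(-2) + 14)*(-4) = ((6 - 2) + 14)*(-4) = (4 + 14)*(-4) = 18*(-4) = -72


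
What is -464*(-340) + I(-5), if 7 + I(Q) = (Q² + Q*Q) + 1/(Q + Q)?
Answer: 1578029/10 ≈ 1.5780e+5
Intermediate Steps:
I(Q) = -7 + 1/(2*Q) + 2*Q² (I(Q) = -7 + ((Q² + Q*Q) + 1/(Q + Q)) = -7 + ((Q² + Q²) + 1/(2*Q)) = -7 + (2*Q² + 1/(2*Q)) = -7 + (1/(2*Q) + 2*Q²) = -7 + 1/(2*Q) + 2*Q²)
-464*(-340) + I(-5) = -464*(-340) + (-7 + (½)/(-5) + 2*(-5)²) = 157760 + (-7 + (½)*(-⅕) + 2*25) = 157760 + (-7 - ⅒ + 50) = 157760 + 429/10 = 1578029/10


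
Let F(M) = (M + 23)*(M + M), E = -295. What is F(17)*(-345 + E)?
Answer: -870400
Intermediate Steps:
F(M) = 2*M*(23 + M) (F(M) = (23 + M)*(2*M) = 2*M*(23 + M))
F(17)*(-345 + E) = (2*17*(23 + 17))*(-345 - 295) = (2*17*40)*(-640) = 1360*(-640) = -870400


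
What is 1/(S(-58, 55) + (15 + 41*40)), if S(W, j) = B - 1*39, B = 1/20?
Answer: 20/32321 ≈ 0.00061879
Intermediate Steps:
B = 1/20 ≈ 0.050000
S(W, j) = -779/20 (S(W, j) = 1/20 - 1*39 = 1/20 - 39 = -779/20)
1/(S(-58, 55) + (15 + 41*40)) = 1/(-779/20 + (15 + 41*40)) = 1/(-779/20 + (15 + 1640)) = 1/(-779/20 + 1655) = 1/(32321/20) = 20/32321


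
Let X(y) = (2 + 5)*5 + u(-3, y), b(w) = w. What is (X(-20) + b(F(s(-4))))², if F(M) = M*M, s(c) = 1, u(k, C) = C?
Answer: 256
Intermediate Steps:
F(M) = M²
X(y) = 35 + y (X(y) = (2 + 5)*5 + y = 7*5 + y = 35 + y)
(X(-20) + b(F(s(-4))))² = ((35 - 20) + 1²)² = (15 + 1)² = 16² = 256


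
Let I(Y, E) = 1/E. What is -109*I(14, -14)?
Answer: 109/14 ≈ 7.7857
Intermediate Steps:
-109*I(14, -14) = -109/(-14) = -109*(-1/14) = 109/14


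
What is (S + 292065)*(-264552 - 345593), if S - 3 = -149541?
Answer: -86962136415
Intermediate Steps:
S = -149538 (S = 3 - 149541 = -149538)
(S + 292065)*(-264552 - 345593) = (-149538 + 292065)*(-264552 - 345593) = 142527*(-610145) = -86962136415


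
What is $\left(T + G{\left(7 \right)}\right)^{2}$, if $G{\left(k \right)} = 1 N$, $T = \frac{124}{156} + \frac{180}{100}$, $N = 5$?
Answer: $\frac{2193361}{38025} \approx 57.682$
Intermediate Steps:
$T = \frac{506}{195}$ ($T = 124 \cdot \frac{1}{156} + 180 \cdot \frac{1}{100} = \frac{31}{39} + \frac{9}{5} = \frac{506}{195} \approx 2.5949$)
$G{\left(k \right)} = 5$ ($G{\left(k \right)} = 1 \cdot 5 = 5$)
$\left(T + G{\left(7 \right)}\right)^{2} = \left(\frac{506}{195} + 5\right)^{2} = \left(\frac{1481}{195}\right)^{2} = \frac{2193361}{38025}$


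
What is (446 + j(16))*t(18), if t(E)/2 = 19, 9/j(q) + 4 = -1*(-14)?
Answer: 84911/5 ≈ 16982.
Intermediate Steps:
j(q) = 9/10 (j(q) = 9/(-4 - 1*(-14)) = 9/(-4 + 14) = 9/10)
t(E) = 38 (t(E) = 2*19 = 38)
(446 + j(16))*t(18) = (446 + 9/10)*38 = (4469/10)*38 = 84911/5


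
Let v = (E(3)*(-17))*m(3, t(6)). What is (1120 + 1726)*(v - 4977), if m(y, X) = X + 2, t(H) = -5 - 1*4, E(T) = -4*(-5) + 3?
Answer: -6375040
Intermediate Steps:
E(T) = 23 (E(T) = 20 + 3 = 23)
t(H) = -9 (t(H) = -5 - 4 = -9)
m(y, X) = 2 + X
v = 2737 (v = (23*(-17))*(2 - 9) = -391*(-7) = 2737)
(1120 + 1726)*(v - 4977) = (1120 + 1726)*(2737 - 4977) = 2846*(-2240) = -6375040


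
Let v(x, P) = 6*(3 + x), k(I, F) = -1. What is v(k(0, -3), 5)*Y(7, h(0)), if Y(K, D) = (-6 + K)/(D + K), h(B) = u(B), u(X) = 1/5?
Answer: 5/3 ≈ 1.6667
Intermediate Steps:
u(X) = ⅕
h(B) = ⅕
v(x, P) = 18 + 6*x
Y(K, D) = (-6 + K)/(D + K)
v(k(0, -3), 5)*Y(7, h(0)) = (18 + 6*(-1))*((-6 + 7)/(⅕ + 7)) = (18 - 6)*(1/(36/5)) = 12*((5/36)*1) = 12*(5/36) = 5/3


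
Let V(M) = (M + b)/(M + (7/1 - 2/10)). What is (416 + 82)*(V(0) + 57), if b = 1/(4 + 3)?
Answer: 3379179/119 ≈ 28396.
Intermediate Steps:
b = 1/7 ≈ 0.14286
V(M) = (1/7 + M)/(34/5 + M) (V(M) = (M + 1/7)/(M + (7/1 - 2/10)) = (1/7 + M)/(M + (7*1 - 2*1/10)) = (1/7 + M)/(M + (7 - 1/5)) = (1/7 + M)/(M + 34/5) = (1/7 + M)/(34/5 + M))
(416 + 82)*(V(0) + 57) = (416 + 82)*(5*(1 + 7*0)/(7*(34 + 5*0)) + 57) = 498*(5*(1 + 0)/(7*(34 + 0)) + 57) = 498*((5/7)*1/34 + 57) = 498*((5/7)*(1/34)*1 + 57) = 498*(5/238 + 57) = 498*(13571/238) = 3379179/119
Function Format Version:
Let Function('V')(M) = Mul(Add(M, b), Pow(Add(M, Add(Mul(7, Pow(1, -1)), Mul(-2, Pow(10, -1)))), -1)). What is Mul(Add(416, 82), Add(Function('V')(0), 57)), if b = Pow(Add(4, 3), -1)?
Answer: Rational(3379179, 119) ≈ 28396.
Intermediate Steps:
b = Rational(1, 7) (b = Pow(7, -1) = Rational(1, 7) ≈ 0.14286)
Function('V')(M) = Mul(Pow(Add(Rational(34, 5), M), -1), Add(Rational(1, 7), M)) (Function('V')(M) = Mul(Add(M, Rational(1, 7)), Pow(Add(M, Add(Mul(7, Pow(1, -1)), Mul(-2, Pow(10, -1)))), -1)) = Mul(Add(Rational(1, 7), M), Pow(Add(M, Add(Mul(7, 1), Mul(-2, Rational(1, 10)))), -1)) = Mul(Add(Rational(1, 7), M), Pow(Add(M, Add(7, Rational(-1, 5))), -1)) = Mul(Add(Rational(1, 7), M), Pow(Add(M, Rational(34, 5)), -1)) = Mul(Add(Rational(1, 7), M), Pow(Add(Rational(34, 5), M), -1)) = Mul(Pow(Add(Rational(34, 5), M), -1), Add(Rational(1, 7), M)))
Mul(Add(416, 82), Add(Function('V')(0), 57)) = Mul(Add(416, 82), Add(Mul(Rational(5, 7), Pow(Add(34, Mul(5, 0)), -1), Add(1, Mul(7, 0))), 57)) = Mul(498, Add(Mul(Rational(5, 7), Pow(Add(34, 0), -1), Add(1, 0)), 57)) = Mul(498, Add(Mul(Rational(5, 7), Pow(34, -1), 1), 57)) = Mul(498, Add(Mul(Rational(5, 7), Rational(1, 34), 1), 57)) = Mul(498, Add(Rational(5, 238), 57)) = Mul(498, Rational(13571, 238)) = Rational(3379179, 119)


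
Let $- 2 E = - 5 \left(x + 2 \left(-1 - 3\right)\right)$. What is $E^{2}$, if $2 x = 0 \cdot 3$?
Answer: $400$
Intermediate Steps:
$x = 0$ ($x = \frac{0 \cdot 3}{2} = \frac{1}{2} \cdot 0 = 0$)
$E = -20$ ($E = - \frac{\left(-5\right) \left(0 + 2 \left(-1 - 3\right)\right)}{2} = - \frac{\left(-5\right) \left(0 + 2 \left(-4\right)\right)}{2} = - \frac{\left(-5\right) \left(0 - 8\right)}{2} = - \frac{\left(-5\right) \left(-8\right)}{2} = \left(- \frac{1}{2}\right) 40 = -20$)
$E^{2} = \left(-20\right)^{2} = 400$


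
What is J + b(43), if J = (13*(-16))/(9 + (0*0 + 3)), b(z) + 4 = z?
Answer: 65/3 ≈ 21.667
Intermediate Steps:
b(z) = -4 + z
J = -52/3 (J = -208/(9 + (0 + 3)) = -208/(9 + 3) = -208/12 = -208*1/12 = -52/3 ≈ -17.333)
J + b(43) = -52/3 + (-4 + 43) = -52/3 + 39 = 65/3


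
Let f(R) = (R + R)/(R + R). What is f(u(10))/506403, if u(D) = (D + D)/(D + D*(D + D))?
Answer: 1/506403 ≈ 1.9747e-6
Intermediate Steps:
u(D) = 2*D/(D + 2*D²) (u(D) = (2*D)/(D + D*(2*D)) = (2*D)/(D + 2*D²) = 2*D/(D + 2*D²))
f(R) = 1 (f(R) = (2*R)/((2*R)) = (2*R)*(1/(2*R)) = 1)
f(u(10))/506403 = 1/506403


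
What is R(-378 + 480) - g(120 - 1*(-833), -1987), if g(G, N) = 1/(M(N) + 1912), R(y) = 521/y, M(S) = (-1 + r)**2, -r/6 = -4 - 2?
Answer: 1634275/319974 ≈ 5.1075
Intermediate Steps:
r = 36 (r = -6*(-4 - 2) = -6*(-6) = 36)
M(S) = 1225 (M(S) = (-1 + 36)**2 = 35**2 = 1225)
g(G, N) = 1/3137 (g(G, N) = 1/(1225 + 1912) = 1/3137)
R(-378 + 480) - g(120 - 1*(-833), -1987) = 521/(-378 + 480) - 1*1/3137 = 521/102 - 1/3137 = 1634275/319974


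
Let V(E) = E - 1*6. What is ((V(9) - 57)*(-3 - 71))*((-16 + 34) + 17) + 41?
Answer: 139901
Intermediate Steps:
V(E) = -6 + E (V(E) = E - 6 = -6 + E)
((V(9) - 57)*(-3 - 71))*((-16 + 34) + 17) + 41 = (((-6 + 9) - 57)*(-3 - 71))*((-16 + 34) + 17) + 41 = ((3 - 57)*(-74))*(18 + 17) + 41 = -54*(-74)*35 + 41 = 3996*35 + 41 = 139860 + 41 = 139901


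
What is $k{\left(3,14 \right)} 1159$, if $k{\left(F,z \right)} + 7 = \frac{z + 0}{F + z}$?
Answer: $- \frac{121695}{17} \approx -7158.5$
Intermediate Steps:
$k{\left(F,z \right)} = -7 + \frac{z}{F + z}$ ($k{\left(F,z \right)} = -7 + \frac{z + 0}{F + z} = -7 + \frac{z}{F + z}$)
$k{\left(3,14 \right)} 1159 = \frac{\left(-7\right) 3 - 84}{3 + 14} \cdot 1159 = \frac{-21 - 84}{17} \cdot 1159 = \frac{1}{17} \left(-105\right) 1159 = \left(- \frac{105}{17}\right) 1159 = - \frac{121695}{17}$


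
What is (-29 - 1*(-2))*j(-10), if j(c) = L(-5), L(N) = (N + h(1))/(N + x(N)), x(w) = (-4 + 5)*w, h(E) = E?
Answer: -54/5 ≈ -10.800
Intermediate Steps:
x(w) = w (x(w) = 1*w = w)
L(N) = (1 + N)/(2*N) (L(N) = (N + 1)/(N + N) = (1 + N)/((2*N)) = (1 + N)*(1/(2*N)) = (1 + N)/(2*N))
j(c) = ⅖ (j(c) = (½)*(1 - 5)/(-5) = (½)*(-⅕)*(-4) = ⅖)
(-29 - 1*(-2))*j(-10) = (-29 - 1*(-2))*(⅖) = (-29 + 2)*(⅖) = -27*⅖ = -54/5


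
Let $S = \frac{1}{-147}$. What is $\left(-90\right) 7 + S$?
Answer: $- \frac{92611}{147} \approx -630.01$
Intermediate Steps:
$S = - \frac{1}{147} \approx -0.0068027$
$\left(-90\right) 7 + S = \left(-90\right) 7 - \frac{1}{147} = -630 - \frac{1}{147} = - \frac{92611}{147}$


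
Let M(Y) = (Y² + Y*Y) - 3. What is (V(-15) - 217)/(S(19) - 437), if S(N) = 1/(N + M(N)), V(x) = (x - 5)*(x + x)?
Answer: -282654/322505 ≈ -0.87643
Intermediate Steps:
M(Y) = -3 + 2*Y² (M(Y) = (Y² + Y²) - 3 = 2*Y² - 3 = -3 + 2*Y²)
V(x) = 2*x*(-5 + x) (V(x) = (-5 + x)*(2*x) = 2*x*(-5 + x))
S(N) = 1/(-3 + N + 2*N²) (S(N) = 1/(N + (-3 + 2*N²)) = 1/(-3 + N + 2*N²))
(V(-15) - 217)/(S(19) - 437) = (2*(-15)*(-5 - 15) - 217)/(1/(-3 + 19 + 2*19²) - 437) = (2*(-15)*(-20) - 217)/(1/(-3 + 19 + 2*361) - 437) = (600 - 217)/(1/(-3 + 19 + 722) - 437) = 383/(1/738 - 437) = 383/(-322505/738) = 383*(-738/322505) = -282654/322505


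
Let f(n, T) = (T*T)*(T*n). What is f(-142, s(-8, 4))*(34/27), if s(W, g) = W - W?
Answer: 0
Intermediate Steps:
s(W, g) = 0
f(n, T) = n*T³ (f(n, T) = T²*(T*n) = n*T³)
f(-142, s(-8, 4))*(34/27) = (-142*0³)*(34/27) = (-142*0)*(34*(1/27)) = 0*(34/27) = 0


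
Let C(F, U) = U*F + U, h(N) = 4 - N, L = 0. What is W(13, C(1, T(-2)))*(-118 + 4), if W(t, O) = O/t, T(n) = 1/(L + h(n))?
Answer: -38/13 ≈ -2.9231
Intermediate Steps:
T(n) = 1/(4 - n) (T(n) = 1/(0 + (4 - n)) = 1/(4 - n))
C(F, U) = U + F*U (C(F, U) = F*U + U = U + F*U)
W(13, C(1, T(-2)))*(-118 + 4) = (((-1/(-4 - 2))*(1 + 1))/13)*(-118 + 4) = ((-1/(-6)*2)*(1/13))*(-114) = ((-1*(-⅙)*2)*(1/13))*(-114) = (((⅙)*2)*(1/13))*(-114) = ((⅓)*(1/13))*(-114) = (1/39)*(-114) = -38/13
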